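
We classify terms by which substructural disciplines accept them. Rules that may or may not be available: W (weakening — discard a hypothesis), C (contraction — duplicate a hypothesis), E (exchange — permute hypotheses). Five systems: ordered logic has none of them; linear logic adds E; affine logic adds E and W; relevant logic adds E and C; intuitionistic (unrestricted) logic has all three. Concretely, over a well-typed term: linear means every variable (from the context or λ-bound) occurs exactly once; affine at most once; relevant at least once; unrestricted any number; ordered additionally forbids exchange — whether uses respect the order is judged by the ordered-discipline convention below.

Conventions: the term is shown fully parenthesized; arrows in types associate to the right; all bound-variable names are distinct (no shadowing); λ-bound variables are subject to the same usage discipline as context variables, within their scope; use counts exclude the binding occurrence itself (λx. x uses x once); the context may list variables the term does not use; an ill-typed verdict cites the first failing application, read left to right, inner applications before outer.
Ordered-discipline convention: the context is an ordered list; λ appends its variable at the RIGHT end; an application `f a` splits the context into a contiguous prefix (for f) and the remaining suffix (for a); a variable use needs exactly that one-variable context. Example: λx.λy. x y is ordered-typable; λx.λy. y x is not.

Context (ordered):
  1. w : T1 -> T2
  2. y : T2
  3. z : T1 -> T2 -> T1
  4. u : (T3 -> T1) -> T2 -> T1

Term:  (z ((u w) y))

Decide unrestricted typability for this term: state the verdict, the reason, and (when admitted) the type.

no — the type mismatch rejects it
use counts: w ×1; y ×1; z ×1; u ×1
order of uses: z, u, w, y
typing: ill-typed: an argument T1 -> T2 mismatches the expected T3 -> T1
across the five disciplines: ordered ✗, linear ✗, affine ✗, relevant ✗, unrestricted ✗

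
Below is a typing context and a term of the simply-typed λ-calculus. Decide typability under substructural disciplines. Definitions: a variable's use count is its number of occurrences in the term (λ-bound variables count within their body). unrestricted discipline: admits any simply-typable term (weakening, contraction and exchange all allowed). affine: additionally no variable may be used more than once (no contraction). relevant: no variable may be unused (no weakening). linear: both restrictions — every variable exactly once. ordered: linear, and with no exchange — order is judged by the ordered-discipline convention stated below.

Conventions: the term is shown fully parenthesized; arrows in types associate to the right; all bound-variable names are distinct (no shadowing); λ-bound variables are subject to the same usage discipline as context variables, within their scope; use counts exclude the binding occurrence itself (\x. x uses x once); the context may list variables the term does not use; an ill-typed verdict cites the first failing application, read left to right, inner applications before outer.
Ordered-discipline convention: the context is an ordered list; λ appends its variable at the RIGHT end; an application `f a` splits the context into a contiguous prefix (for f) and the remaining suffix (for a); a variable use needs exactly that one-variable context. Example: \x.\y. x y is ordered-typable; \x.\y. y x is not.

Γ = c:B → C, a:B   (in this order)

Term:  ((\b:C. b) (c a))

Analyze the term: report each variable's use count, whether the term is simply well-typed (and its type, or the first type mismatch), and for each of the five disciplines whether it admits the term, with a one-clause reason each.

variable uses: c=1; a=1; b (λ-bound)=1
use order (left to right): b, c, a
typing: ✓ — C
ordered: ✓, c, a, b: once each, no exchange needed
linear: ✓, c, a, b: one use apiece
affine: ✓, at most one use each (c, a, b)
relevant: ✓, every one of c, a, b appears
unrestricted: ✓, type-checks (C) and nothing is barred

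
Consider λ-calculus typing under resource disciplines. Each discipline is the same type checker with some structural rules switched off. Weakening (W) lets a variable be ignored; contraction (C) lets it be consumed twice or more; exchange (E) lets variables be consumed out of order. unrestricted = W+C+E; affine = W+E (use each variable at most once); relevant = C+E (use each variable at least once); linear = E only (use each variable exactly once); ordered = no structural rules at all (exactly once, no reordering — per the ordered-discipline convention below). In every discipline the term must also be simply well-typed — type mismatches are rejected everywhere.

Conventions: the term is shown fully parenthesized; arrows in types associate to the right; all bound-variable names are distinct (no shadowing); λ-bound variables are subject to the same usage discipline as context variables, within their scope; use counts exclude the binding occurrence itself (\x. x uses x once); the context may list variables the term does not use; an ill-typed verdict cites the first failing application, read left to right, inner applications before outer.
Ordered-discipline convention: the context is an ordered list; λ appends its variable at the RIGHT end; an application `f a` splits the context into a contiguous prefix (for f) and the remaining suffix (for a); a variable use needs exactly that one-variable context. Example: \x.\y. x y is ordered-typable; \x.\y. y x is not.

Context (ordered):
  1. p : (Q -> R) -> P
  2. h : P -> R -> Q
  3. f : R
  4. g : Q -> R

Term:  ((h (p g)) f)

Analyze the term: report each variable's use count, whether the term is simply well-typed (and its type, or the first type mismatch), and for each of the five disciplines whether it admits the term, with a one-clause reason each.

counts: p ×1, h ×1, f ×1, g ×1
order of uses: h, p, g, f
typing: well-typed — term : Q
ordered: ✗ — no contiguous prefix/suffix split fits h, p, g, f
linear: ✓ — each of p, h, f, g used exactly once
affine: ✓ — no duplicate uses among p, h, f, g
relevant: ✓ — every one of p, h, f, g appears
unrestricted: ✓ — well-typed at Q; no restrictions here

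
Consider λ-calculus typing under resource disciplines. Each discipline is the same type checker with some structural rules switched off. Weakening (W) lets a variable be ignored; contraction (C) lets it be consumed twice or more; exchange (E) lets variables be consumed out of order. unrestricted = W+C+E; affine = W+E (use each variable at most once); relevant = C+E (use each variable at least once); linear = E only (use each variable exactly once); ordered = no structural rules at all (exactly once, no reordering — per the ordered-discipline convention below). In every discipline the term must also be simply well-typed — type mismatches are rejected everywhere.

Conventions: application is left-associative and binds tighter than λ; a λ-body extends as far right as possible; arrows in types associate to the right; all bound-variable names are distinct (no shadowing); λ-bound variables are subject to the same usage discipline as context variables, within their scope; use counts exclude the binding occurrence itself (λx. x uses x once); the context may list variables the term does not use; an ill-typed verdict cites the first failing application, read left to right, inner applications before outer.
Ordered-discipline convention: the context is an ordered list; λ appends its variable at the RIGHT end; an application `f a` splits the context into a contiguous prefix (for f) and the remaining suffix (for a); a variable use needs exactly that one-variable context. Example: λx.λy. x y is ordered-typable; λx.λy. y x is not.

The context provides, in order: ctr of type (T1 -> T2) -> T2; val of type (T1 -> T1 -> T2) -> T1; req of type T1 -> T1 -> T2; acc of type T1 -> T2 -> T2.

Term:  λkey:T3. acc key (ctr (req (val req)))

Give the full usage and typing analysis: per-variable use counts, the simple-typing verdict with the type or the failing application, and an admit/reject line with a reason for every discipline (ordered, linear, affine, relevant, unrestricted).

variable uses: ctr: 1, val: 1, req: 2, acc: 1, key (λ-bound): 1
order of uses: acc, key, ctr, req, val, req
typing: ill-typed: an application expects T1 but receives T3
ordered: ✗, the type mismatch rejects it
linear: ✗, not simply typable
affine: ✗, fails simple typing
relevant: ✗, a type mismatch blocks all five
unrestricted: ✗, the type mismatch rejects it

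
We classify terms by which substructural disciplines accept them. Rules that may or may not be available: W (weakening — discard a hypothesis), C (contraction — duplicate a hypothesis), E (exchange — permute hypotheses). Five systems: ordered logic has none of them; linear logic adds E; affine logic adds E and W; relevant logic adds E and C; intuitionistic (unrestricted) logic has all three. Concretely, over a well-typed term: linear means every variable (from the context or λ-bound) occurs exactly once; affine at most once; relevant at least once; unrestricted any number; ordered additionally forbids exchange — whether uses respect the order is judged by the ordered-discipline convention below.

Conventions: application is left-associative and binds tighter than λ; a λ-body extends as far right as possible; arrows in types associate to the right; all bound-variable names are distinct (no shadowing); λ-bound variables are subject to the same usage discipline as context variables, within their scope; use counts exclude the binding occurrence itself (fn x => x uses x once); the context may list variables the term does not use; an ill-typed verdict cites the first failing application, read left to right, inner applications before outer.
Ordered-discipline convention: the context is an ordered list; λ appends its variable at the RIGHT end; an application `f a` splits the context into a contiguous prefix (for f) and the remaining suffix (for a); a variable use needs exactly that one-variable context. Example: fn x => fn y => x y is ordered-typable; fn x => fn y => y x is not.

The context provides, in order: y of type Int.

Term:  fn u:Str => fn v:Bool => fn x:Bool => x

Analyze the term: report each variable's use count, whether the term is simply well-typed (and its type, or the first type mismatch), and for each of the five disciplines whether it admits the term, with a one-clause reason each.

usage: y ×0, u (bound) ×0, v (bound) ×0, x (bound) ×1
use order (left to right): x
typing: ✓ — Str -> Bool -> Bool -> Bool
ordered ✗ (unused: y, u, v — weakening required)
linear ✗ (unused: y, u, v — weakening required)
affine ✓ (no duplicate uses among y, u, v, x)
relevant ✗ (unused: y, u, v — weakening required)
unrestricted ✓ (type-checks (Str -> Bool -> Bool -> Bool) and nothing is barred)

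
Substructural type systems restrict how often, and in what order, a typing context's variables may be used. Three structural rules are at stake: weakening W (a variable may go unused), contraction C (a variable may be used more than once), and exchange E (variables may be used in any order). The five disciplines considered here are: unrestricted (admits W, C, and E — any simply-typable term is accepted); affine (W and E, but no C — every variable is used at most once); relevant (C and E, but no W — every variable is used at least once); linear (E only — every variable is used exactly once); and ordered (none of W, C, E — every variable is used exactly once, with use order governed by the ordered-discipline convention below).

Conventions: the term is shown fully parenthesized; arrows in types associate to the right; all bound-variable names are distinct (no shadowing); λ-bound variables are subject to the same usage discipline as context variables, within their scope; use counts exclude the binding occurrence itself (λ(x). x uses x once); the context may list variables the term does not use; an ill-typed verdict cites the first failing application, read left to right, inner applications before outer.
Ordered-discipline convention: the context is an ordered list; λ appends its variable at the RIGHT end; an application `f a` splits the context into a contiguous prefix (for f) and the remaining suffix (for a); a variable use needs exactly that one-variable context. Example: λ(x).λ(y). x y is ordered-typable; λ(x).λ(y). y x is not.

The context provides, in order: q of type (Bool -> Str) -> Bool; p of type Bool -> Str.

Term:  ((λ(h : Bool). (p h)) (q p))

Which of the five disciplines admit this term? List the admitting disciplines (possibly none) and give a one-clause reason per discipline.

admitting disciplines: relevant, unrestricted
variable uses: q: 1, p: 2, h [bound]: 1
order of uses: p, h, q, p
typing: well-typed — term : Str
ordered: ✗, p ×2 used more than once (contraction)
linear: ✗, p ×2 used more than once (contraction)
affine: ✗, p ×2 used more than once (contraction)
relevant: ✓, every one of q, p, h appears
unrestricted: ✓, typability at Str is all that's needed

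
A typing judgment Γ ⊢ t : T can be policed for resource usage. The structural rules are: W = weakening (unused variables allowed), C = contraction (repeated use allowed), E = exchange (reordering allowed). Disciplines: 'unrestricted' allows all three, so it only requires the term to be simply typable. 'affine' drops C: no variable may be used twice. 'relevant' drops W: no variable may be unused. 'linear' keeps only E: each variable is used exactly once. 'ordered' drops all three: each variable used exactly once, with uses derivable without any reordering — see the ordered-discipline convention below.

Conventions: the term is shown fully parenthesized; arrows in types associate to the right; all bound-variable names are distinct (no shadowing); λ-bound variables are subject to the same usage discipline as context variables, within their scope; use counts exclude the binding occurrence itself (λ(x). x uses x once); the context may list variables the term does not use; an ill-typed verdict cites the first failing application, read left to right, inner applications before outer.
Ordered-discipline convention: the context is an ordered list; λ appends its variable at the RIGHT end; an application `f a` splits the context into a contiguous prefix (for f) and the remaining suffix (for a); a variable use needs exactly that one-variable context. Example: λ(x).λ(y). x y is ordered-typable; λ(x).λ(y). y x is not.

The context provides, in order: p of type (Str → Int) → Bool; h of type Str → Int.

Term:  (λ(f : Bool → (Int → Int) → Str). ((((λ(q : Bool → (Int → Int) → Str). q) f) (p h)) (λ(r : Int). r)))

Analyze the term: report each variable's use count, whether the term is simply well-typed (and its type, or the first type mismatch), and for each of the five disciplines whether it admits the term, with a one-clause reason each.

usage: p ×1; h ×1; f (λ-bound) ×1; q (λ-bound) ×1; r (λ-bound) ×1
order of uses: q, f, p, h, r
typing: well-typed at (Bool → (Int → Int) → Str) → Str
ordered: ✗ — needs exchange: uses follow q, f, p, h, r
linear: ✓ — exactly-once usage across p, h, f, q, r
affine: ✓ — at most one use each (p, h, f, q, r)
relevant: ✓ — p, h, f, q, r: all used, weakening unneeded
unrestricted: ✓ — well-typed at (Bool → (Int → Int) → Str) → Str; no restrictions here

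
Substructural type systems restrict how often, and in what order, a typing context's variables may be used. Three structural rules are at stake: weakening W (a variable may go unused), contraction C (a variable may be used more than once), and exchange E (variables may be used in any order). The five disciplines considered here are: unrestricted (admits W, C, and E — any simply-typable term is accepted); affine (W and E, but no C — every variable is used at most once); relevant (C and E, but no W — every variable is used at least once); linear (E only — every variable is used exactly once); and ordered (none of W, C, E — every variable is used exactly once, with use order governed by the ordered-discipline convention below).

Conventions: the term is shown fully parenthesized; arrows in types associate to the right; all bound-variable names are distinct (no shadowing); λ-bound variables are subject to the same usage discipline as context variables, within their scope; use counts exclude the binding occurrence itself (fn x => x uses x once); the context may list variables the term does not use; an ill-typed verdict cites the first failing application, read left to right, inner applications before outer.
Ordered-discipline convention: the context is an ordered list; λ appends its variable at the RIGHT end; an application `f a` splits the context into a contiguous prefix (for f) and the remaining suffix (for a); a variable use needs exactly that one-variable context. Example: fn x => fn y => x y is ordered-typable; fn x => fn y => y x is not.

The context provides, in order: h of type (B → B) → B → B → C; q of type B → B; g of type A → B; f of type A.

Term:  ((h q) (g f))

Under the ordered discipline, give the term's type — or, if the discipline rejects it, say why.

term : B → C
variable uses: h ×1, q ×1, g ×1, f ×1
uses in reading order: h, q, g, f
typing: well-typed — term : B → C
summary: ordered ✓ · linear ✓ · affine ✓ · relevant ✓ · unrestricted ✓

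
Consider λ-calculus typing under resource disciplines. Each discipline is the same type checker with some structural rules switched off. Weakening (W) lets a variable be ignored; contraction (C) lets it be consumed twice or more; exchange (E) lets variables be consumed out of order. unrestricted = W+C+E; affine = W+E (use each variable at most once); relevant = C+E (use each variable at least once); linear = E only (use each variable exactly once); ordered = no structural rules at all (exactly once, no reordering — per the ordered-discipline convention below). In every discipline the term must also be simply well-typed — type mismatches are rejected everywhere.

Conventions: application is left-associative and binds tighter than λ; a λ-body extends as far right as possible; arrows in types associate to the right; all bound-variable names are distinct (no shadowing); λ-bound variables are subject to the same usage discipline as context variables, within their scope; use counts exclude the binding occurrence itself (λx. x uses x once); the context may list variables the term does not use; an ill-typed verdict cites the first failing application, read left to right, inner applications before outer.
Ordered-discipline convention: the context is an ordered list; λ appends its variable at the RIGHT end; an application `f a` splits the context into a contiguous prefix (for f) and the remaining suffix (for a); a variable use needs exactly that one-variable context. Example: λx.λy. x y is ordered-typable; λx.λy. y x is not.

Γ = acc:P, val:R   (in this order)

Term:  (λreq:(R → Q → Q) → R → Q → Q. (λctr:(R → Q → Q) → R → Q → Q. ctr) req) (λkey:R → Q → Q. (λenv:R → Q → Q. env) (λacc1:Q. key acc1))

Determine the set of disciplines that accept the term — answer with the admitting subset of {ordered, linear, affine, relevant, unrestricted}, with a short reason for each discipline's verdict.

admitted by: none
counts: acc: 0×; val: 0×; req (bound): 1×; ctr (bound): 1×; key (bound): 1×; env (bound): 1×; acc1 (bound): 1×
uses in reading order: ctr, req, env, key, acc1
typing: ill-typed: an application expects R but receives Q
ordered: ✗, not simply typable
linear: ✗, fails simple typing
affine: ✗, a type mismatch blocks all five
relevant: ✗, the type mismatch rejects it
unrestricted: ✗, not simply typable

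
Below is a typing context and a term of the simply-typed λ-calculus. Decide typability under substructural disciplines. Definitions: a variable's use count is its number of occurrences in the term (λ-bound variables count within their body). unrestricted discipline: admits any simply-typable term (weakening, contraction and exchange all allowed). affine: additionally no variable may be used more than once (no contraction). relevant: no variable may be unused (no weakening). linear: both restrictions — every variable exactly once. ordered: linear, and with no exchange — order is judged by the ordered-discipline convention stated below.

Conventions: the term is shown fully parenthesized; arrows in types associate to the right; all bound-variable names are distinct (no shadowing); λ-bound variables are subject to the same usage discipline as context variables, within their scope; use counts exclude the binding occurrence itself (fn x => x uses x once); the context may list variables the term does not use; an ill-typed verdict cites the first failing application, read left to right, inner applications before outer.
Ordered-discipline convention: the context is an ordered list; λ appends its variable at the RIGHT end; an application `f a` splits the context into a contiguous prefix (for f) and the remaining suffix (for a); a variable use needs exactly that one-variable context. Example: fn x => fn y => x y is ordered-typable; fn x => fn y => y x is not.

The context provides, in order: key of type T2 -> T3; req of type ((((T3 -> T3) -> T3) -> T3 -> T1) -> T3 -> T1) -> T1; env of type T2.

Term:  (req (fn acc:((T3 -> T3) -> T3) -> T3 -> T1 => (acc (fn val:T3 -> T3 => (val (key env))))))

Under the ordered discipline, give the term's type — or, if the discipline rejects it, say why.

not well-typed under ordered — use order req, acc, val, key, env needs exchange
use counts: key=1, req=1, env=1, acc [bound]=1, val [bound]=1
use order (left to right): req, acc, val, key, env
typing: ✓ — T1
summary: ordered ✗ · linear ✓ · affine ✓ · relevant ✓ · unrestricted ✓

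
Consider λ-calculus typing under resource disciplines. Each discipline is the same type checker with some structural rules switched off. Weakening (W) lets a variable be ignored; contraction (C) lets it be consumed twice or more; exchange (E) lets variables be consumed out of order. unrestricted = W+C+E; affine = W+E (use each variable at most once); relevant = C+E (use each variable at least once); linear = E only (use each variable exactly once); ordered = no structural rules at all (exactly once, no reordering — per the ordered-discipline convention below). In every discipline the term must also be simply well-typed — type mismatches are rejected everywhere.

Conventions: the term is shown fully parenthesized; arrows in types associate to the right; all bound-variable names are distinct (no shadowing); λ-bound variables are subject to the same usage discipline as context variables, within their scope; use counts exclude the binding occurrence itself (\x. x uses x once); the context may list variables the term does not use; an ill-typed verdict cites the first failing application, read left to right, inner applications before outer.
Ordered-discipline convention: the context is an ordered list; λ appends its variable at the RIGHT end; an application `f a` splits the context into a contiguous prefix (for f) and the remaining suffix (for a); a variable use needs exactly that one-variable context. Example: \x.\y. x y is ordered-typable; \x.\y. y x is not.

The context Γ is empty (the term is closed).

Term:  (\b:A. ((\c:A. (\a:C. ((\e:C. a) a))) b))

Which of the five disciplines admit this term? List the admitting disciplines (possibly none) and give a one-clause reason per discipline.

admitted in: unrestricted
use counts: b (λ-bound) ×1; c (λ-bound) ×0; a (λ-bound) ×2; e (λ-bound) ×0
order of uses: a, a, b
typing: well-typed at A -> C -> C
ordered: ✗, repeated use of a ×2; c, e left unused
linear: ✗, repeated use of a ×2; c, e left unused
affine: ✗, repeated use of a ×2
relevant: ✗, c, e left unused
unrestricted: ✓, simply typable at A -> C -> C; W, C, E all held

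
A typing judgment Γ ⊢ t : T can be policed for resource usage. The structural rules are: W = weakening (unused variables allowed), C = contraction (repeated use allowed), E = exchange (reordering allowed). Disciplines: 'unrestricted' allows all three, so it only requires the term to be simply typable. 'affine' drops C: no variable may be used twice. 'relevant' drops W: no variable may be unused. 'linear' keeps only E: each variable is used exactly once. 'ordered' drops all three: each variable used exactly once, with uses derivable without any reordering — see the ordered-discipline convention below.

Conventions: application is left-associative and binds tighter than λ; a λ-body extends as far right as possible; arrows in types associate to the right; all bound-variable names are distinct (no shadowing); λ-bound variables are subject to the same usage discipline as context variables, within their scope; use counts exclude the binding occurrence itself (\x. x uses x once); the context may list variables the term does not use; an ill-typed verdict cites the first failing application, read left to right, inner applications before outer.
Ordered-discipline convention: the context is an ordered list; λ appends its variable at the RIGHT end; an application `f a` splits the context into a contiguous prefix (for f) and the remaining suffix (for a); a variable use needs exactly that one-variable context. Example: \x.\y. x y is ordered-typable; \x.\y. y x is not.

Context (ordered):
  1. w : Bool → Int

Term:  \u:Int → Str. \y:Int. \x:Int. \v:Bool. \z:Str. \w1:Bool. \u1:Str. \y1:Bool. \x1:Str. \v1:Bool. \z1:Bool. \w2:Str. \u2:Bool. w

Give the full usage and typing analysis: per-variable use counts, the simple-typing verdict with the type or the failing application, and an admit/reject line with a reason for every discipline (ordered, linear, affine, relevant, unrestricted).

use counts: w=1, u (bound)=0, y (bound)=0, x (bound)=0, v (bound)=0, z (bound)=0, w1 (bound)=0, u1 (bound)=0, y1 (bound)=0, x1 (bound)=0, v1 (bound)=0, z1 (bound)=0, w2 (bound)=0, u2 (bound)=0
use order (left to right): w
typing: the term checks, with type (Int → Str) → Int → Int → Bool → Str → Bool → Str → Bool → Str → Bool → Bool → Str → Bool → Bool → Int
ordered: ✗, unused: u, y, x, v, z, w1, u1, y1, x1, v1, z1, w2, u2 — weakening required
linear: ✗, unused: u, y, x, v, z, w1, u1, y1, x1, v1, z1, w2, u2 — weakening required
affine: ✓, at most one use each (w, u, y, x, v, z, w1, u1, y1, x1, v1, z1, w2, u2)
relevant: ✗, unused: u, y, x, v, z, w1, u1, y1, x1, v1, z1, w2, u2 — weakening required
unrestricted: ✓, well-typed at (Int → Str) → Int → Int → Bool → Str → Bool → Str → Bool → Str → Bool → Bool → Str → Bool → Bool → Int; no restrictions here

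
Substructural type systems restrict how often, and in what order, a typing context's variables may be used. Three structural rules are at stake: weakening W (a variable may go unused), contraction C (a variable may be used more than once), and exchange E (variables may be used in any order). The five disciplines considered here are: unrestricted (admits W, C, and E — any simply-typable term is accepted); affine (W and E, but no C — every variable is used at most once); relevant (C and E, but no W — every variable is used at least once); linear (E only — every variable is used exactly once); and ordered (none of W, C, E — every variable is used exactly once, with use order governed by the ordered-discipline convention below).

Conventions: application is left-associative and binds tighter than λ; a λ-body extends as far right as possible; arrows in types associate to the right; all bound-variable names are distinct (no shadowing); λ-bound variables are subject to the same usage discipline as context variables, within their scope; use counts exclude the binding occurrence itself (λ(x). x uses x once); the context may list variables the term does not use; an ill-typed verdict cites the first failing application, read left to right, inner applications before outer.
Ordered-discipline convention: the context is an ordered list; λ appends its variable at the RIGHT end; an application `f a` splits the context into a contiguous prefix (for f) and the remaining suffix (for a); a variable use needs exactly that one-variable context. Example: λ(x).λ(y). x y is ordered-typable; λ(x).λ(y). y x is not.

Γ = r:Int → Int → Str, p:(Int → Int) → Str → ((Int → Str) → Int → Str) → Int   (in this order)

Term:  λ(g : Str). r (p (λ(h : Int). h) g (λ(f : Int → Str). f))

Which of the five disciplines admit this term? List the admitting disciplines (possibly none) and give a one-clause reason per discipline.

admitted in: ordered, linear, affine, relevant, unrestricted
use counts: r: 1×, p: 1×, g [bound]: 1×, h [bound]: 1×, f [bound]: 1×
uses in reading order: r, p, h, g, f
typing: the term checks, with type Str → Int → Str
ordered ✓ (r, p, g, h, f: once each, no exchange needed)
linear ✓ (single use per variable (r, p, g, h, f))
affine ✓ (r, p, g, h, f: no repeats, contraction unneeded)
relevant ✓ (none of r, p, g, h, f goes unused)
unrestricted ✓ (simply typable at Str → Int → Str; W, C, E all held)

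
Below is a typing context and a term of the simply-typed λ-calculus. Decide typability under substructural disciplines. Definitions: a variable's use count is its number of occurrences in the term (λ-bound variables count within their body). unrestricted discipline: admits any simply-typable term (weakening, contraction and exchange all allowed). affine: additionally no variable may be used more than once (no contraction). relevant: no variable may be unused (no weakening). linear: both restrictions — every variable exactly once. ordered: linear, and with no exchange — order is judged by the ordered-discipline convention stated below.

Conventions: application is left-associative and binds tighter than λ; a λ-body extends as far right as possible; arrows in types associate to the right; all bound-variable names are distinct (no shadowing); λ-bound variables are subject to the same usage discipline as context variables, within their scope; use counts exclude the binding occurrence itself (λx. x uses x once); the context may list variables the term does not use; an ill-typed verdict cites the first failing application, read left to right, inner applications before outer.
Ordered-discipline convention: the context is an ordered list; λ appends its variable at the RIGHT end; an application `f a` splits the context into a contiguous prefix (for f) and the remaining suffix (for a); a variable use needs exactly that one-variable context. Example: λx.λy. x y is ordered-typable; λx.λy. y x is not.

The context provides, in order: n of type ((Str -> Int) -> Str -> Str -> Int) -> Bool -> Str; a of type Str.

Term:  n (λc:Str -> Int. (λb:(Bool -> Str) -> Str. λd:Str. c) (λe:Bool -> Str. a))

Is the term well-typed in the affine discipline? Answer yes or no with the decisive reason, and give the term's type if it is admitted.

yes — n, a, c, b, d, e: no repeats, contraction unneeded; term : Bool -> Str
use counts: n: 1; a: 1; c (bound): 1; b (bound): 0; d (bound): 0; e (bound): 0
left-to-right use order: n, c, a
typing: ✓ — Bool -> Str
summary: ordered ✗ · linear ✗ · affine ✓ · relevant ✗ · unrestricted ✓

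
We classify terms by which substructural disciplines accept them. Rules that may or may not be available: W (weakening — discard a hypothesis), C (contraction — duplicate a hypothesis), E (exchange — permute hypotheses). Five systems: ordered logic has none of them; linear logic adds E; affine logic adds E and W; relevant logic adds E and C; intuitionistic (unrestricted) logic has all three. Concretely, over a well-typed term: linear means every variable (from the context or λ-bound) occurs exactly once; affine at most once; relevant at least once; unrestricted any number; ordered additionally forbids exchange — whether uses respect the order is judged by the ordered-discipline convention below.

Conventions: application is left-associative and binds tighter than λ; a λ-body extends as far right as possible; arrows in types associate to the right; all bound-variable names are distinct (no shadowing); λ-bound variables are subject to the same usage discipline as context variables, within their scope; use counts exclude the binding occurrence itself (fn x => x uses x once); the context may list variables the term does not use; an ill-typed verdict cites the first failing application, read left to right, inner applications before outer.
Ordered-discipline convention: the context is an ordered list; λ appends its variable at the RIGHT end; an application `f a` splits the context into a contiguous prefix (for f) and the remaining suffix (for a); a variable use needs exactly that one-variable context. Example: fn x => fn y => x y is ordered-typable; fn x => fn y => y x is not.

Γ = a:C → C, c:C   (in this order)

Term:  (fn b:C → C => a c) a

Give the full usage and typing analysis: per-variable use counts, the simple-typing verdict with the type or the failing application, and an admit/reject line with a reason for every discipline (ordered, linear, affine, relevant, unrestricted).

usage: a ×2; c ×1; b [bound] ×0
left-to-right use order: a, c, a
typing: the term checks, with type C
ordered: ✗ — repeated use of a ×2; b left unused
linear: ✗ — repeated use of a ×2; b left unused
affine: ✗ — repeated use of a ×2
relevant: ✗ — b left unused
unrestricted: ✓ — well-typed at C; no restrictions here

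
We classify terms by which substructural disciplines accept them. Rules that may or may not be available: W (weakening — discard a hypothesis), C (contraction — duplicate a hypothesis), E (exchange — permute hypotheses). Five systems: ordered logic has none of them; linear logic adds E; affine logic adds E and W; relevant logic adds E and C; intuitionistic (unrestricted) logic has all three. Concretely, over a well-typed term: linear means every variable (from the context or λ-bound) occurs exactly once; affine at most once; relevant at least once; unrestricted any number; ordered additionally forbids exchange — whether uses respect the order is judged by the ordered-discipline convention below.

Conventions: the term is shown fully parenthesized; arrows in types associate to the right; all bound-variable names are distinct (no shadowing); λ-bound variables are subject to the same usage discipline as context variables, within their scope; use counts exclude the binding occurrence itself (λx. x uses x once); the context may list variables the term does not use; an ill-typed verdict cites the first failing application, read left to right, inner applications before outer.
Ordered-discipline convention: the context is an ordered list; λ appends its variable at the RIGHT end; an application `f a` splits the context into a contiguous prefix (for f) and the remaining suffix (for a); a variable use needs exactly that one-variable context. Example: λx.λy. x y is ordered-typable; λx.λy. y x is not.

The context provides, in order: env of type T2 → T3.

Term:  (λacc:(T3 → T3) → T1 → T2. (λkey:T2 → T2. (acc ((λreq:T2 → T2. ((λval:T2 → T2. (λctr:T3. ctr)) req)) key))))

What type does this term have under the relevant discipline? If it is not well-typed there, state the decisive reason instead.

not well-typed under relevant — env, val never used (weakening)
use counts: env ×0, acc [bound] ×1, key [bound] ×1, req [bound] ×1, val [bound] ×0, ctr [bound] ×1
order of uses: acc, ctr, req, key
typing: the term checks, with type ((T3 → T3) → T1 → T2) → (T2 → T2) → T1 → T2
all disciplines: ordered ✗; linear ✗; affine ✓; relevant ✗; unrestricted ✓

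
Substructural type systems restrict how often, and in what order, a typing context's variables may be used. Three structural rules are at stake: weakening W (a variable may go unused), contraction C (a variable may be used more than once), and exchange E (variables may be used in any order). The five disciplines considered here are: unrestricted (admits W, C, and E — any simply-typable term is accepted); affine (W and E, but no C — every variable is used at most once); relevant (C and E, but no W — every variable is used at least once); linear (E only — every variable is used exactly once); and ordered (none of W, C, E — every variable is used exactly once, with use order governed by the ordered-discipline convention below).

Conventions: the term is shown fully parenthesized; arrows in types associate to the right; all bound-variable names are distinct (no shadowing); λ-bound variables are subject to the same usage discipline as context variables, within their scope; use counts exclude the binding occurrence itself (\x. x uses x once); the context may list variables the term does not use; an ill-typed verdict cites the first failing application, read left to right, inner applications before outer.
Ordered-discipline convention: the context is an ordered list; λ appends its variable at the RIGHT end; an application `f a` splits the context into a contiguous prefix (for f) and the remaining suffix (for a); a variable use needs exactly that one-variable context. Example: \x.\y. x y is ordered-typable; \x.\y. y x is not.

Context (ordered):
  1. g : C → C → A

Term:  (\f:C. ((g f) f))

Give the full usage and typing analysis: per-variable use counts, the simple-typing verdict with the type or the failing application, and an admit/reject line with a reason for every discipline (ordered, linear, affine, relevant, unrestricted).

usage: g ×1; f (bound) ×2
order of uses: g, f, f
typing: well-typed at C → A
ordered: ✗, f ×2 used more than once (contraction)
linear: ✗, f ×2 used more than once (contraction)
affine: ✗, f ×2 used more than once (contraction)
relevant: ✓, every one of g, f appears
unrestricted: ✓, simply typable at C → A; W, C, E all held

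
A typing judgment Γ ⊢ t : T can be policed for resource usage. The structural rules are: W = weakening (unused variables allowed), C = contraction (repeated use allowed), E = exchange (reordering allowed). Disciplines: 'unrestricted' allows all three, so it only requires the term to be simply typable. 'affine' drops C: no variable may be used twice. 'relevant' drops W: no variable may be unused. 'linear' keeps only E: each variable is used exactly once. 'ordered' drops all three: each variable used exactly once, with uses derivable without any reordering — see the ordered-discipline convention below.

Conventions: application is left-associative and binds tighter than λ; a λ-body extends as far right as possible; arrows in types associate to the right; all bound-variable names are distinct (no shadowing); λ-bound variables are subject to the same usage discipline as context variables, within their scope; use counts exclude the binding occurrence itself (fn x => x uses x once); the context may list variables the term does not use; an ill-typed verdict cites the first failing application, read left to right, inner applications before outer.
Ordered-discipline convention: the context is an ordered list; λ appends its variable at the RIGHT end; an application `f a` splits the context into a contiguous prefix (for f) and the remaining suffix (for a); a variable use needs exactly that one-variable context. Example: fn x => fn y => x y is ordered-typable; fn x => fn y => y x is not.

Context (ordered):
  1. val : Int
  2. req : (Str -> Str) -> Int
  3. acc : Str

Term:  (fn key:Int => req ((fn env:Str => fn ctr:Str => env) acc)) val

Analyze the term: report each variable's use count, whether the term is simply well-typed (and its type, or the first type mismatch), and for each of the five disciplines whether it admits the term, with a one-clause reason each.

use counts: val ×1, req ×1, acc ×1, key (bound) ×0, env (bound) ×1, ctr (bound) ×0
use order (left to right): req, env, acc, val
typing: the term checks, with type Int
ordered ✗ (needs weakening: key, ctr unused)
linear ✗ (needs weakening: key, ctr unused)
affine ✓ (none of val, req, acc, key, env, ctr used more than once)
relevant ✗ (needs weakening: key, ctr unused)
unrestricted ✓ (well-typed at Int; no restrictions here)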